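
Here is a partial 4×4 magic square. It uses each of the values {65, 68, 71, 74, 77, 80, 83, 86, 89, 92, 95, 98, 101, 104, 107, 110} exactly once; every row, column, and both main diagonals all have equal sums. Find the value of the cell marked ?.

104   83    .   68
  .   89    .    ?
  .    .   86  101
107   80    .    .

The 16 entries sum to 1400, so each line sums to 1400/4 = 350.
Row 1 must total 350; the given cells sum to 255, so (1,3) = 95.
Column 2: 83 + 89 + 80 + ? = 350, so (3,2) = 98.
The remaining cell in main diagonal is (4,4) = 350 − 279 = 71.
Anti-diagonal must total 350; the given cells sum to 273, so (2,3) = 77.
The remaining cell in row 3 is (3,1) = 350 − 285 = 65.
Row 4: 107 + 80 + 71 + ? = 350, so (4,3) = 92.
Column 1 needs 350; the known cells sum to 276, so (2,1) = 74.
Using column 4: 68 + 101 + 71 + ? → (2,4) = 350 − 240 = 110.

110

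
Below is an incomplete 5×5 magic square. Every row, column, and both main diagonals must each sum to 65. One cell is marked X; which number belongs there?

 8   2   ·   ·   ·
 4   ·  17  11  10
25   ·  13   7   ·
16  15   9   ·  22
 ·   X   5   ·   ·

6

Row 2 must total 65; the given cells sum to 42, so (2,2) = 23.
Row 4: 16 + 15 + 9 + 22 + ? = 65, so (4,4) = 3.
From column 1, 65 − (8 + 4 + 25 + 16) gives (5,1) = 12.
Column 3 needs 65; the known cells sum to 44, so (1,3) = 21.
The remaining cell in main diagonal is (5,5) = 65 − 47 = 18.
From anti-diagonal, 65 − (11 + 13 + 15 + 12) gives (1,5) = 14.
Row 1: 8 + 2 + 21 + 14 + ? = 65, so (1,4) = 20.
Column 4 must total 65; the given cells sum to 41, so (5,4) = 24.
The remaining cell in column 5 is (3,5) = 65 − 64 = 1.
Using row 3: 25 + 13 + 7 + 1 + ? → (3,2) = 65 − 46 = 19.
Row 5: 12 + 5 + 24 + 18 + ? = 65, so (5,2) = 6.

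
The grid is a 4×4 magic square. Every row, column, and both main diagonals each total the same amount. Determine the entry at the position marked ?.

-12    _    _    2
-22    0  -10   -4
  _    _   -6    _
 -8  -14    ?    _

4

Row 2 is complete and sums to -36; that is the magic constant.
From column 1, -36 − (-12 + (-22) + (-8)) gives (3,1) = 6.
Main diagonal must total -36; the given cells sum to -18, so (4,4) = -18.
The remaining cell in anti-diagonal is (3,2) = -36 − (-16) = -20.
Row 3: 6 + (-20) + (-6) + ? = -36, so (3,4) = -16.
Row 4 needs -36; the known cells sum to -40, so (4,3) = 4.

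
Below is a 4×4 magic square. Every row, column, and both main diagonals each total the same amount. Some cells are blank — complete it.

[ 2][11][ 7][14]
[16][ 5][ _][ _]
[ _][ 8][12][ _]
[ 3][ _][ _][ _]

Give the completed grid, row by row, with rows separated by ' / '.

Row 1 is already complete: 2 + 11 + 7 + 14 = 34, so that is the magic constant.
From column 1, 34 − (2 + 16 + 3) gives (3,1) = 13.
Using column 2: 11 + 5 + 8 + ? → (4,2) = 34 − 24 = 10.
Main diagonal needs 34; the known cells sum to 19, so (4,4) = 15.
Anti-diagonal needs 34; the known cells sum to 25, so (2,3) = 9.
Row 2 must total 34; the given cells sum to 30, so (2,4) = 4.
From row 3, 34 − (13 + 8 + 12) gives (3,4) = 1.
Row 4 must total 34; the given cells sum to 28, so (4,3) = 6.

2 11 7 14 / 16 5 9 4 / 13 8 12 1 / 3 10 6 15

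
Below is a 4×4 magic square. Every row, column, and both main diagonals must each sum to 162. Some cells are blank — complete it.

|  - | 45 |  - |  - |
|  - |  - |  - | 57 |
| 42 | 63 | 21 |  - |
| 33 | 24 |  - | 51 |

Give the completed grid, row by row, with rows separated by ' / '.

The remaining cell in row 3 is (3,4) = 162 − 126 = 36.
The remaining cell in row 4 is (4,3) = 162 − 108 = 54.
Using column 2: 45 + 63 + 24 + ? → (2,2) = 162 − 132 = 30.
Column 4 must total 162; the given cells sum to 144, so (1,4) = 18.
From main diagonal, 162 − (30 + 21 + 51) gives (1,1) = 60.
From anti-diagonal, 162 − (18 + 63 + 33) gives (2,3) = 48.
From row 1, 162 − (60 + 45 + 18) gives (1,3) = 39.
Using row 2: 30 + 48 + 57 + ? → (2,1) = 162 − 135 = 27.

60 45 39 18 / 27 30 48 57 / 42 63 21 36 / 33 24 54 51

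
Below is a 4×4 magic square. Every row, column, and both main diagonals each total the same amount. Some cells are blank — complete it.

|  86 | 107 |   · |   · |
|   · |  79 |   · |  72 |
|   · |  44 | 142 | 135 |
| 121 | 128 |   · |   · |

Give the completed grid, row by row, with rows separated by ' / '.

Column 2 is already complete: 107 + 79 + 44 + 128 = 358, so that is the magic constant.
Using row 3: 44 + 142 + 135 + ? → (3,1) = 358 − 321 = 37.
Column 1 must total 358; the given cells sum to 244, so (2,1) = 114.
Using main diagonal: 86 + 79 + 142 + ? → (4,4) = 358 − 307 = 51.
Using row 2: 114 + 79 + 72 + ? → (2,3) = 358 − 265 = 93.
Row 4: 121 + 128 + 51 + ? = 358, so (4,3) = 58.
The remaining cell in column 3 is (1,3) = 358 − 293 = 65.
Column 4 needs 358; the known cells sum to 258, so (1,4) = 100.

86 107 65 100 / 114 79 93 72 / 37 44 142 135 / 121 128 58 51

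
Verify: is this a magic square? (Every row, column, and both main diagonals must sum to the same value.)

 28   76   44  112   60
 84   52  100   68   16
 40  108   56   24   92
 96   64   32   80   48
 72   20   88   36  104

Yes

Row 1: 28 + 76 + 44 + 112 + 60 = 320.
Row 2: 84 + 52 + 100 + 68 + 16 = 320.
Row 3: 40 + 108 + 56 + 24 + 92 = 320.
Row 4: 96 + 64 + 32 + 80 + 48 = 320.
Row 5: 72 + 20 + 88 + 36 + 104 = 320.
Column 1: 28 + 84 + 40 + 96 + 72 = 320.
Column 2: 76 + 52 + 108 + 64 + 20 = 320.
Column 3: 44 + 100 + 56 + 32 + 88 = 320.
Column 4: 112 + 68 + 24 + 80 + 36 = 320.
Column 5: 60 + 16 + 92 + 48 + 104 = 320.
Main diagonal: 28 + 52 + 56 + 80 + 104 = 320.
Anti-diagonal: 60 + 68 + 56 + 64 + 72 = 320.
All lines sum to 320.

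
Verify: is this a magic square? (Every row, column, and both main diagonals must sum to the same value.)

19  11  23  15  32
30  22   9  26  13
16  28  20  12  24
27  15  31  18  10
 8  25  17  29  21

Row 1: 19 + 11 + 23 + 15 + 32 = 100.
Row 2: 30 + 22 + 9 + 26 + 13 = 100.
Row 3: 16 + 28 + 20 + 12 + 24 = 100.
Row 4: 27 + 15 + 31 + 18 + 10 = 101.
Row 5: 8 + 25 + 17 + 29 + 21 = 100.
Column 1: 19 + 30 + 16 + 27 + 8 = 100.
Column 2: 11 + 22 + 28 + 15 + 25 = 101.
Column 3: 23 + 9 + 20 + 31 + 17 = 100.
Column 4: 15 + 26 + 12 + 18 + 29 = 100.
Column 5: 32 + 13 + 24 + 10 + 21 = 100.
Main diagonal: 19 + 22 + 20 + 18 + 21 = 100.
Anti-diagonal: 32 + 26 + 20 + 15 + 8 = 101.

No — column 3 sums to 100 but row 4 sums to 101.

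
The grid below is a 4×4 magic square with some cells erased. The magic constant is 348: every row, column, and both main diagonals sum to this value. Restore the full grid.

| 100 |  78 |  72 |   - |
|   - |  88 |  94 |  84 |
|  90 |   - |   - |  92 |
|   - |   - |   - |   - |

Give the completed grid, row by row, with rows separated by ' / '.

100 78 72 98 / 82 88 94 84 / 90 80 86 92 / 76 102 96 74

From row 1, 348 − (100 + 78 + 72) gives (1,4) = 98.
Row 2 needs 348; the known cells sum to 266, so (2,1) = 82.
From column 1, 348 − (100 + 82 + 90) gives (4,1) = 76.
Column 4 must total 348; the given cells sum to 274, so (4,4) = 74.
Using main diagonal: 100 + 88 + 74 + ? → (3,3) = 348 − 262 = 86.
Using anti-diagonal: 98 + 94 + 76 + ? → (3,2) = 348 − 268 = 80.
The remaining cell in column 2 is (4,2) = 348 − 246 = 102.
Column 3: 72 + 94 + 86 + ? = 348, so (4,3) = 96.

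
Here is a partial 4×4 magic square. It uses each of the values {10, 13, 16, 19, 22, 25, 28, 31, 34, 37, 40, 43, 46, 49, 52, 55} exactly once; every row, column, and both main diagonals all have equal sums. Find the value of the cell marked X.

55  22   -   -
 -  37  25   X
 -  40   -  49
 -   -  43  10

52

The 16 entries sum to 520, so each line sums to 520/4 = 130.
Column 2: 22 + 37 + 40 + ? = 130, so (4,2) = 31.
Using main diagonal: 55 + 37 + 10 + ? → (3,3) = 130 − 102 = 28.
Row 3 must total 130; the given cells sum to 117, so (3,1) = 13.
Using row 4: 31 + 43 + 10 + ? → (4,1) = 130 − 84 = 46.
The remaining cell in column 1 is (2,1) = 130 − 114 = 16.
Column 3: 25 + 28 + 43 + ? = 130, so (1,3) = 34.
Anti-diagonal needs 130; the known cells sum to 111, so (1,4) = 19.
Using row 2: 16 + 37 + 25 + ? → (2,4) = 130 − 78 = 52.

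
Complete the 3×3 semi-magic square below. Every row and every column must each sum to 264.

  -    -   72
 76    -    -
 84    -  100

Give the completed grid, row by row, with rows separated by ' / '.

The remaining cell in row 3 is (3,2) = 264 − 184 = 80.
Using column 1: 76 + 84 + ? → (1,1) = 264 − 160 = 104.
Column 3: 72 + 100 + ? = 264, so (2,3) = 92.
Row 1 must total 264; the given cells sum to 176, so (1,2) = 88.
Using row 2: 76 + 92 + ? → (2,2) = 264 − 168 = 96.

104 88 72 / 76 96 92 / 84 80 100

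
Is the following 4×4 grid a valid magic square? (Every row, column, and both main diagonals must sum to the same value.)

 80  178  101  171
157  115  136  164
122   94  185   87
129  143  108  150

Row 1: 80 + 178 + 101 + 171 = 530.
Row 2: 157 + 115 + 136 + 164 = 572.
Row 3: 122 + 94 + 185 + 87 = 488.
Row 4: 129 + 143 + 108 + 150 = 530.
Column 1: 80 + 157 + 122 + 129 = 488.
Column 2: 178 + 115 + 94 + 143 = 530.
Column 3: 101 + 136 + 185 + 108 = 530.
Column 4: 171 + 164 + 87 + 150 = 572.
Main diagonal: 80 + 115 + 185 + 150 = 530.
Anti-diagonal: 171 + 136 + 94 + 129 = 530.

No — main diagonal sums to 530 but column 4 sums to 572.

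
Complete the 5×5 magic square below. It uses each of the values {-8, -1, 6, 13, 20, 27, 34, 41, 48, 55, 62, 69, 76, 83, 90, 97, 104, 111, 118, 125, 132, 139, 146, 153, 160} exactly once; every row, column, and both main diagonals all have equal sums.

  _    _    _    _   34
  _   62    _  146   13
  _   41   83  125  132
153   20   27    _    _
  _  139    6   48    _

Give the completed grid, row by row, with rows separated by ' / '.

76 118 160 -8 34 / 55 62 104 146 13 / -1 41 83 125 132 / 153 20 27 69 111 / 97 139 6 48 90

The 25 entries sum to 1900, so each line sums to 1900/5 = 380.
Row 3 needs 380; the known cells sum to 381, so (3,1) = -1.
From column 2, 380 − (62 + 41 + 20 + 139) gives (1,2) = 118.
Using anti-diagonal: 34 + 146 + 83 + 20 + ? → (5,1) = 380 − 283 = 97.
The remaining cell in row 5 is (5,5) = 380 − 290 = 90.
Column 5: 34 + 13 + 132 + 90 + ? = 380, so (4,5) = 111.
The remaining cell in row 4 is (4,4) = 380 − 311 = 69.
Column 4: 146 + 125 + 69 + 48 + ? = 380, so (1,4) = -8.
Main diagonal needs 380; the known cells sum to 304, so (1,1) = 76.
The remaining cell in row 1 is (1,3) = 380 − 220 = 160.
Column 1 must total 380; the given cells sum to 325, so (2,1) = 55.
Column 3 needs 380; the known cells sum to 276, so (2,3) = 104.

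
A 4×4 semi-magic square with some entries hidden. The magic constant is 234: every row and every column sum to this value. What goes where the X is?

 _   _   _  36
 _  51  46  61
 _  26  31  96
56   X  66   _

Row 2 must total 234; the given cells sum to 158, so (2,1) = 76.
Row 3: 26 + 31 + 96 + ? = 234, so (3,1) = 81.
The remaining cell in column 1 is (1,1) = 234 − 213 = 21.
Column 3: 46 + 31 + 66 + ? = 234, so (1,3) = 91.
Column 4: 36 + 61 + 96 + ? = 234, so (4,4) = 41.
From row 1, 234 − (21 + 91 + 36) gives (1,2) = 86.
Using row 4: 56 + 66 + 41 + ? → (4,2) = 234 − 163 = 71.

71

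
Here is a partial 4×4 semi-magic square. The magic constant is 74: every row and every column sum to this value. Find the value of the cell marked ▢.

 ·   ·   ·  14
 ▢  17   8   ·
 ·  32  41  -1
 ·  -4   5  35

23

From row 3, 74 − (32 + 41 + (-1)) gives (3,1) = 2.
From row 4, 74 − (-4 + 5 + 35) gives (4,1) = 38.
From column 2, 74 − (17 + 32 + (-4)) gives (1,2) = 29.
Column 3: 8 + 41 + 5 + ? = 74, so (1,3) = 20.
Column 4: 14 + (-1) + 35 + ? = 74, so (2,4) = 26.
Row 1: 29 + 20 + 14 + ? = 74, so (1,1) = 11.
The remaining cell in row 2 is (2,1) = 74 − 51 = 23.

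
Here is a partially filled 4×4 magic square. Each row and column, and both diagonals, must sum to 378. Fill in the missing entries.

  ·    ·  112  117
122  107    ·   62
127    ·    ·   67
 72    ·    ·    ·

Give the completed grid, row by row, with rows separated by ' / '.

Row 2 must total 378; the given cells sum to 291, so (2,3) = 87.
Using column 1: 122 + 127 + 72 + ? → (1,1) = 378 − 321 = 57.
Column 4 needs 378; the known cells sum to 246, so (4,4) = 132.
Main diagonal must total 378; the given cells sum to 296, so (3,3) = 82.
Anti-diagonal: 117 + 87 + 72 + ? = 378, so (3,2) = 102.
From row 1, 378 − (57 + 112 + 117) gives (1,2) = 92.
Using column 2: 92 + 107 + 102 + ? → (4,2) = 378 − 301 = 77.
Column 3 needs 378; the known cells sum to 281, so (4,3) = 97.

57 92 112 117 / 122 107 87 62 / 127 102 82 67 / 72 77 97 132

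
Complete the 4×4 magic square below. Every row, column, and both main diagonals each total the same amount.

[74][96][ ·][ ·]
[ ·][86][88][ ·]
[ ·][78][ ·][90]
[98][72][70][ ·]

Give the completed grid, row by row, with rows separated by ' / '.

Column 2 is already complete: 96 + 86 + 78 + 72 = 332, so that is the magic constant.
The remaining cell in row 4 is (4,4) = 332 − 240 = 92.
Main diagonal needs 332; the known cells sum to 252, so (3,3) = 80.
Anti-diagonal must total 332; the given cells sum to 264, so (1,4) = 68.
Row 1 must total 332; the given cells sum to 238, so (1,3) = 94.
Row 3: 78 + 80 + 90 + ? = 332, so (3,1) = 84.
Using column 1: 74 + 84 + 98 + ? → (2,1) = 332 − 256 = 76.
The remaining cell in column 4 is (2,4) = 332 − 250 = 82.

74 96 94 68 / 76 86 88 82 / 84 78 80 90 / 98 72 70 92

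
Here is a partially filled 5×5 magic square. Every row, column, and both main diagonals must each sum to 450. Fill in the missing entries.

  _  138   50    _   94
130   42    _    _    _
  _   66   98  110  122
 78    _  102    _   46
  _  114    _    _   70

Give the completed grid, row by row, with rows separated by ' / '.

Using row 3: 66 + 98 + 110 + 122 + ? → (3,1) = 450 − 396 = 54.
Using column 2: 138 + 42 + 66 + 114 + ? → (4,2) = 450 − 360 = 90.
The remaining cell in column 5 is (2,5) = 450 − 332 = 118.
The remaining cell in row 4 is (4,4) = 450 − 316 = 134.
Using main diagonal: 42 + 98 + 134 + 70 + ? → (1,1) = 450 − 344 = 106.
Row 1: 106 + 138 + 50 + 94 + ? = 450, so (1,4) = 62.
The remaining cell in column 1 is (5,1) = 450 − 368 = 82.
Anti-diagonal must total 450; the given cells sum to 364, so (2,4) = 86.
Row 2 must total 450; the given cells sum to 376, so (2,3) = 74.
Column 3 must total 450; the given cells sum to 324, so (5,3) = 126.
From column 4, 450 − (62 + 86 + 110 + 134) gives (5,4) = 58.

106 138 50 62 94 / 130 42 74 86 118 / 54 66 98 110 122 / 78 90 102 134 46 / 82 114 126 58 70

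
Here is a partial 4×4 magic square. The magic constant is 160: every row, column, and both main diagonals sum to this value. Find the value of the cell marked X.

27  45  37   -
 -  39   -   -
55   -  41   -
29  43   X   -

The remaining cell in row 1 is (1,4) = 160 − 109 = 51.
Column 1 needs 160; the known cells sum to 111, so (2,1) = 49.
Column 2: 45 + 39 + 43 + ? = 160, so (3,2) = 33.
From main diagonal, 160 − (27 + 39 + 41) gives (4,4) = 53.
Anti-diagonal: 51 + 33 + 29 + ? = 160, so (2,3) = 47.
Row 2 needs 160; the known cells sum to 135, so (2,4) = 25.
Row 3 must total 160; the given cells sum to 129, so (3,4) = 31.
Row 4 must total 160; the given cells sum to 125, so (4,3) = 35.

35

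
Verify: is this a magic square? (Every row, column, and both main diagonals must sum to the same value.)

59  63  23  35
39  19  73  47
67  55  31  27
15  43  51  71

No — row 2 sums to 178 but main diagonal sums to 180.

Row 1: 59 + 63 + 23 + 35 = 180.
Row 2: 39 + 19 + 73 + 47 = 178.
Row 3: 67 + 55 + 31 + 27 = 180.
Row 4: 15 + 43 + 51 + 71 = 180.
Column 1: 59 + 39 + 67 + 15 = 180.
Column 2: 63 + 19 + 55 + 43 = 180.
Column 3: 23 + 73 + 31 + 51 = 178.
Column 4: 35 + 47 + 27 + 71 = 180.
Main diagonal: 59 + 19 + 31 + 71 = 180.
Anti-diagonal: 35 + 73 + 55 + 15 = 178.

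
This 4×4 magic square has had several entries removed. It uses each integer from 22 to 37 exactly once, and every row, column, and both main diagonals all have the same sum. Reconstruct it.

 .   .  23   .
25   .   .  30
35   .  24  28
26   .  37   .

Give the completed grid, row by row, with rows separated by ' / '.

32 36 23 27 / 25 29 34 30 / 35 31 24 28 / 26 22 37 33

The entries are 22 through 37, which sum to 472, so each line sums to 472/4 = 118.
The remaining cell in row 3 is (3,2) = 118 − 87 = 31.
Column 1 needs 118; the known cells sum to 86, so (1,1) = 32.
The remaining cell in column 3 is (2,3) = 118 − 84 = 34.
Using anti-diagonal: 34 + 31 + 26 + ? → (1,4) = 118 − 91 = 27.
Using row 1: 32 + 23 + 27 + ? → (1,2) = 118 − 82 = 36.
From row 2, 118 − (25 + 34 + 30) gives (2,2) = 29.
Column 2: 36 + 29 + 31 + ? = 118, so (4,2) = 22.
Column 4 needs 118; the known cells sum to 85, so (4,4) = 33.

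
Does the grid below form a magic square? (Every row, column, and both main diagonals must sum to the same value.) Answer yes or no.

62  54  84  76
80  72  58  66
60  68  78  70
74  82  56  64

Yes

Row 1: 62 + 54 + 84 + 76 = 276.
Row 2: 80 + 72 + 58 + 66 = 276.
Row 3: 60 + 68 + 78 + 70 = 276.
Row 4: 74 + 82 + 56 + 64 = 276.
Column 1: 62 + 80 + 60 + 74 = 276.
Column 2: 54 + 72 + 68 + 82 = 276.
Column 3: 84 + 58 + 78 + 56 = 276.
Column 4: 76 + 66 + 70 + 64 = 276.
Main diagonal: 62 + 72 + 78 + 64 = 276.
Anti-diagonal: 76 + 58 + 68 + 74 = 276.
All lines sum to 276.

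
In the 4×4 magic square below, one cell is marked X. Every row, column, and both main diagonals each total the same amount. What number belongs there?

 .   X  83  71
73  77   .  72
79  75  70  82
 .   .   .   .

74

Row 3 is complete and sums to 306; that is the magic constant.
Row 2 needs 306; the known cells sum to 222, so (2,3) = 84.
Using column 3: 83 + 84 + 70 + ? → (4,3) = 306 − 237 = 69.
Column 4: 71 + 72 + 82 + ? = 306, so (4,4) = 81.
Main diagonal needs 306; the known cells sum to 228, so (1,1) = 78.
Using anti-diagonal: 71 + 84 + 75 + ? → (4,1) = 306 − 230 = 76.
Row 1 must total 306; the given cells sum to 232, so (1,2) = 74.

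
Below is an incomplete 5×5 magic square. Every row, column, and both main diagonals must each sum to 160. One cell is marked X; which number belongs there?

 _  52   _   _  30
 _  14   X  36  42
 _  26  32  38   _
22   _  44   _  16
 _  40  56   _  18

Using column 2: 52 + 14 + 26 + 40 + ? → (4,2) = 160 − 132 = 28.
Column 5 must total 160; the given cells sum to 106, so (3,5) = 54.
Anti-diagonal needs 160; the known cells sum to 126, so (5,1) = 34.
Row 3: 26 + 32 + 38 + 54 + ? = 160, so (3,1) = 10.
From row 4, 160 − (22 + 28 + 44 + 16) gives (4,4) = 50.
Row 5 needs 160; the known cells sum to 148, so (5,4) = 12.
From column 4, 160 − (36 + 38 + 50 + 12) gives (1,4) = 24.
Main diagonal needs 160; the known cells sum to 114, so (1,1) = 46.
Row 1 must total 160; the given cells sum to 152, so (1,3) = 8.
Using column 1: 46 + 10 + 22 + 34 + ? → (2,1) = 160 − 112 = 48.
Using column 3: 8 + 32 + 44 + 56 + ? → (2,3) = 160 − 140 = 20.

20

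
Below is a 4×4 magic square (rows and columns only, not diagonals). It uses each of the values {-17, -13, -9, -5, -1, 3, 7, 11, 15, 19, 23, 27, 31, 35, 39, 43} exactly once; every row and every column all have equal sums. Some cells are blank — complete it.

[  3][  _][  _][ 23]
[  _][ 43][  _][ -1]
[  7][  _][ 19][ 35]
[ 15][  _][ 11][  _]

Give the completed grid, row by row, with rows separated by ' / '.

The 16 entries sum to 208, so each line sums to 208/4 = 52.
From row 3, 52 − (7 + 19 + 35) gives (3,2) = -9.
Column 1: 3 + 7 + 15 + ? = 52, so (2,1) = 27.
Column 4: 23 + (-1) + 35 + ? = 52, so (4,4) = -5.
Row 2 needs 52; the known cells sum to 69, so (2,3) = -17.
Row 4: 15 + 11 + (-5) + ? = 52, so (4,2) = 31.
From column 2, 52 − (43 + (-9) + 31) gives (1,2) = -13.
From column 3, 52 − (-17 + 19 + 11) gives (1,3) = 39.

3 -13 39 23 / 27 43 -17 -1 / 7 -9 19 35 / 15 31 11 -5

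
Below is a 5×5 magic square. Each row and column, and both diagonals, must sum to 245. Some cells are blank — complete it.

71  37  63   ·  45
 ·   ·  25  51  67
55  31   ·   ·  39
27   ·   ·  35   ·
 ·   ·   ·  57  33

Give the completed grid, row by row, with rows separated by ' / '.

71 37 63 29 45 / 43 59 25 51 67 / 55 31 47 73 39 / 27 53 69 35 61 / 49 65 41 57 33

Row 1: 71 + 37 + 63 + 45 + ? = 245, so (1,4) = 29.
The remaining cell in column 4 is (3,4) = 245 − 172 = 73.
The remaining cell in column 5 is (4,5) = 245 − 184 = 61.
The remaining cell in row 3 is (3,3) = 245 − 198 = 47.
Main diagonal: 71 + 47 + 35 + 33 + ? = 245, so (2,2) = 59.
Row 2: 59 + 25 + 51 + 67 + ? = 245, so (2,1) = 43.
Column 1: 71 + 43 + 55 + 27 + ? = 245, so (5,1) = 49.
Anti-diagonal must total 245; the given cells sum to 192, so (4,2) = 53.
From row 4, 245 − (27 + 53 + 35 + 61) gives (4,3) = 69.
Column 2 needs 245; the known cells sum to 180, so (5,2) = 65.
The remaining cell in column 3 is (5,3) = 245 − 204 = 41.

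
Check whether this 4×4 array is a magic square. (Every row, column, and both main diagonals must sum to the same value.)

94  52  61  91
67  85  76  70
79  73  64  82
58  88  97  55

Yes

Row 1: 94 + 52 + 61 + 91 = 298.
Row 2: 67 + 85 + 76 + 70 = 298.
Row 3: 79 + 73 + 64 + 82 = 298.
Row 4: 58 + 88 + 97 + 55 = 298.
Column 1: 94 + 67 + 79 + 58 = 298.
Column 2: 52 + 85 + 73 + 88 = 298.
Column 3: 61 + 76 + 64 + 97 = 298.
Column 4: 91 + 70 + 82 + 55 = 298.
Main diagonal: 94 + 85 + 64 + 55 = 298.
Anti-diagonal: 91 + 76 + 73 + 58 = 298.
All lines sum to 298.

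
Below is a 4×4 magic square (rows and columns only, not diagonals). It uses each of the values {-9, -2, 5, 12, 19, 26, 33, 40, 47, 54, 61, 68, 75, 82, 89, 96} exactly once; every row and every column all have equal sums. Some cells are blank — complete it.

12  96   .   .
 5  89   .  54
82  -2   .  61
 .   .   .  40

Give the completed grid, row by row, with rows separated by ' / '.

The 16 entries sum to 696, so each line sums to 696/4 = 174.
The remaining cell in row 2 is (2,3) = 174 − 148 = 26.
Row 3 must total 174; the given cells sum to 141, so (3,3) = 33.
Column 1 needs 174; the known cells sum to 99, so (4,1) = 75.
Column 2 needs 174; the known cells sum to 183, so (4,2) = -9.
Using column 4: 54 + 61 + 40 + ? → (1,4) = 174 − 155 = 19.
Using row 1: 12 + 96 + 19 + ? → (1,3) = 174 − 127 = 47.
From row 4, 174 − (75 + (-9) + 40) gives (4,3) = 68.

12 96 47 19 / 5 89 26 54 / 82 -2 33 61 / 75 -9 68 40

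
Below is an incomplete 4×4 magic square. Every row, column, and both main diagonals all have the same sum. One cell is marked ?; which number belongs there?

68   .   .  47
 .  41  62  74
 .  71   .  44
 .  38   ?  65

Column 4 is complete and sums to 230; that is the magic constant.
Row 2 must total 230; the given cells sum to 177, so (2,1) = 53.
Column 2: 41 + 71 + 38 + ? = 230, so (1,2) = 80.
Main diagonal: 68 + 41 + 65 + ? = 230, so (3,3) = 56.
Anti-diagonal needs 230; the known cells sum to 180, so (4,1) = 50.
Row 1 must total 230; the given cells sum to 195, so (1,3) = 35.
Using row 3: 71 + 56 + 44 + ? → (3,1) = 230 − 171 = 59.
Row 4 needs 230; the known cells sum to 153, so (4,3) = 77.

77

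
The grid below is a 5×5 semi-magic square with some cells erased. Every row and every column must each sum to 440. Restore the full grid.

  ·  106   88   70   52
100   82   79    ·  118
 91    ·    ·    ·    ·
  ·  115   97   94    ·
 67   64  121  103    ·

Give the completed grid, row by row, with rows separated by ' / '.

Row 1: 106 + 88 + 70 + 52 + ? = 440, so (1,1) = 124.
Using row 2: 100 + 82 + 79 + 118 + ? → (2,4) = 440 − 379 = 61.
Using row 5: 67 + 64 + 121 + 103 + ? → (5,5) = 440 − 355 = 85.
The remaining cell in column 1 is (4,1) = 440 − 382 = 58.
Using column 2: 106 + 82 + 115 + 64 + ? → (3,2) = 440 − 367 = 73.
Using column 3: 88 + 79 + 97 + 121 + ? → (3,3) = 440 − 385 = 55.
Column 4 needs 440; the known cells sum to 328, so (3,4) = 112.
Row 3: 91 + 73 + 55 + 112 + ? = 440, so (3,5) = 109.
Using row 4: 58 + 115 + 97 + 94 + ? → (4,5) = 440 − 364 = 76.

124 106 88 70 52 / 100 82 79 61 118 / 91 73 55 112 109 / 58 115 97 94 76 / 67 64 121 103 85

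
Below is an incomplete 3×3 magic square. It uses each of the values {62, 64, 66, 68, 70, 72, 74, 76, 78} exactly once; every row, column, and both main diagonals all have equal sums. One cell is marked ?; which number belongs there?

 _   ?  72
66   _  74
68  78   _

62

The 9 entries sum to 630, so each line sums to 630/3 = 210.
The remaining cell in row 2 is (2,2) = 210 − 140 = 70.
Row 3 needs 210; the known cells sum to 146, so (3,3) = 64.
Column 1 needs 210; the known cells sum to 134, so (1,1) = 76.
The remaining cell in column 2 is (1,2) = 210 − 148 = 62.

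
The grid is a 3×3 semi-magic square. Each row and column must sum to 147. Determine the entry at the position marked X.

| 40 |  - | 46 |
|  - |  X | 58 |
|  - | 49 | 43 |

37

The remaining cell in row 1 is (1,2) = 147 − 86 = 61.
From row 3, 147 − (49 + 43) gives (3,1) = 55.
From column 1, 147 − (40 + 55) gives (2,1) = 52.
From column 2, 147 − (61 + 49) gives (2,2) = 37.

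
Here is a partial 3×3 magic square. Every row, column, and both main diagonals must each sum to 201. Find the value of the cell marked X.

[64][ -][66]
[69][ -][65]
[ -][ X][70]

From row 1, 201 − (64 + 66) gives (1,2) = 71.
Row 2 needs 201; the known cells sum to 134, so (2,2) = 67.
Column 1 needs 201; the known cells sum to 133, so (3,1) = 68.
The remaining cell in column 2 is (3,2) = 201 − 138 = 63.

63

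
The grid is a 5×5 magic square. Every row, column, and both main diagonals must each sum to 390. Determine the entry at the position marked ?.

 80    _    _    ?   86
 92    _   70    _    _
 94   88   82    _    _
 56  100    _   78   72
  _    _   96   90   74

102

Row 4: 56 + 100 + 78 + 72 + ? = 390, so (4,3) = 84.
The remaining cell in column 1 is (5,1) = 390 − 322 = 68.
Using column 3: 70 + 82 + 84 + 96 + ? → (1,3) = 390 − 332 = 58.
Main diagonal must total 390; the given cells sum to 314, so (2,2) = 76.
Anti-diagonal needs 390; the known cells sum to 336, so (2,4) = 54.
Using row 2: 92 + 76 + 70 + 54 + ? → (2,5) = 390 − 292 = 98.
The remaining cell in row 5 is (5,2) = 390 − 328 = 62.
Using column 2: 76 + 88 + 100 + 62 + ? → (1,2) = 390 − 326 = 64.
Using column 5: 86 + 98 + 72 + 74 + ? → (3,5) = 390 − 330 = 60.
Using row 1: 80 + 64 + 58 + 86 + ? → (1,4) = 390 − 288 = 102.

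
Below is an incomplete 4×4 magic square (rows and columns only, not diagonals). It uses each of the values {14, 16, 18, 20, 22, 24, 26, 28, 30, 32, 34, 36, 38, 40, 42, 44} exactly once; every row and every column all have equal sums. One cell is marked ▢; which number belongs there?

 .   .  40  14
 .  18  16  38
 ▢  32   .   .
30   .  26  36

The 16 entries sum to 464, so each line sums to 464/4 = 116.
The remaining cell in row 2 is (2,1) = 116 − 72 = 44.
Using row 4: 30 + 26 + 36 + ? → (4,2) = 116 − 92 = 24.
The remaining cell in column 2 is (1,2) = 116 − 74 = 42.
Column 3 must total 116; the given cells sum to 82, so (3,3) = 34.
Column 4 needs 116; the known cells sum to 88, so (3,4) = 28.
Row 1: 42 + 40 + 14 + ? = 116, so (1,1) = 20.
Row 3: 32 + 34 + 28 + ? = 116, so (3,1) = 22.

22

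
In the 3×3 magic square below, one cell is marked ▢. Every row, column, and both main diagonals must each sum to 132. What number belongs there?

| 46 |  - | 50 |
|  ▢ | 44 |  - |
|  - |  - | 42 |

Using row 1: 46 + 50 + ? → (1,2) = 132 − 96 = 36.
Column 2 must total 132; the given cells sum to 80, so (3,2) = 52.
Column 3 needs 132; the known cells sum to 92, so (2,3) = 40.
Using anti-diagonal: 50 + 44 + ? → (3,1) = 132 − 94 = 38.
From row 2, 132 − (44 + 40) gives (2,1) = 48.

48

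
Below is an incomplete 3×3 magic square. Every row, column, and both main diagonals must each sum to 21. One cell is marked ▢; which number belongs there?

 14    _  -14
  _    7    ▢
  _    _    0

Row 1 needs 21; the known cells sum to 0, so (1,2) = 21.
The remaining cell in column 2 is (3,2) = 21 − 28 = -7.
Column 3 must total 21; the given cells sum to -14, so (2,3) = 35.

35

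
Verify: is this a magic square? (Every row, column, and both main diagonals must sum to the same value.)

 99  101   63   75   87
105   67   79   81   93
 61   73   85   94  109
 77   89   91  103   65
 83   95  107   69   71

No — column 1 sums to 425 but column 4 sums to 422.

Row 1: 99 + 101 + 63 + 75 + 87 = 425.
Row 2: 105 + 67 + 79 + 81 + 93 = 425.
Row 3: 61 + 73 + 85 + 94 + 109 = 422.
Row 4: 77 + 89 + 91 + 103 + 65 = 425.
Row 5: 83 + 95 + 107 + 69 + 71 = 425.
Column 1: 99 + 105 + 61 + 77 + 83 = 425.
Column 2: 101 + 67 + 73 + 89 + 95 = 425.
Column 3: 63 + 79 + 85 + 91 + 107 = 425.
Column 4: 75 + 81 + 94 + 103 + 69 = 422.
Column 5: 87 + 93 + 109 + 65 + 71 = 425.
Main diagonal: 99 + 67 + 85 + 103 + 71 = 425.
Anti-diagonal: 87 + 81 + 85 + 89 + 83 = 425.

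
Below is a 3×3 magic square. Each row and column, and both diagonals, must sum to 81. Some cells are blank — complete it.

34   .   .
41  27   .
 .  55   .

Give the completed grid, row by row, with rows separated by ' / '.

The remaining cell in row 2 is (2,3) = 81 − 68 = 13.
Column 1: 34 + 41 + ? = 81, so (3,1) = 6.
Column 2: 27 + 55 + ? = 81, so (1,2) = -1.
The remaining cell in main diagonal is (3,3) = 81 − 61 = 20.
The remaining cell in anti-diagonal is (1,3) = 81 − 33 = 48.

34 -1 48 / 41 27 13 / 6 55 20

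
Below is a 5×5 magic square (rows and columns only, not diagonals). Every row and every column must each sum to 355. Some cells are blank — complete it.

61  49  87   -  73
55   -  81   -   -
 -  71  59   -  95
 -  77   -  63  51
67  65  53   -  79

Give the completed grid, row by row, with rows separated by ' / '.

Using row 1: 61 + 49 + 87 + 73 + ? → (1,4) = 355 − 270 = 85.
Using row 5: 67 + 65 + 53 + 79 + ? → (5,4) = 355 − 264 = 91.
Using column 2: 49 + 71 + 77 + 65 + ? → (2,2) = 355 − 262 = 93.
Column 3: 87 + 81 + 59 + 53 + ? = 355, so (4,3) = 75.
Using column 5: 73 + 95 + 51 + 79 + ? → (2,5) = 355 − 298 = 57.
Using row 2: 55 + 93 + 81 + 57 + ? → (2,4) = 355 − 286 = 69.
Using row 4: 77 + 75 + 63 + 51 + ? → (4,1) = 355 − 266 = 89.
From column 1, 355 − (61 + 55 + 89 + 67) gives (3,1) = 83.
The remaining cell in column 4 is (3,4) = 355 − 308 = 47.

61 49 87 85 73 / 55 93 81 69 57 / 83 71 59 47 95 / 89 77 75 63 51 / 67 65 53 91 79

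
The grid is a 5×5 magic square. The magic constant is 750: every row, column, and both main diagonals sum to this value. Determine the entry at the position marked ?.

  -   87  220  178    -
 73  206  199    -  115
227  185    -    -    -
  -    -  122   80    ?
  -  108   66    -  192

The remaining cell in row 2 is (2,4) = 750 − 593 = 157.
The remaining cell in column 2 is (4,2) = 750 − 586 = 164.
Column 3 needs 750; the known cells sum to 607, so (3,3) = 143.
Main diagonal: 206 + 143 + 80 + 192 + ? = 750, so (1,1) = 129.
Row 1: 129 + 87 + 220 + 178 + ? = 750, so (1,5) = 136.
Using anti-diagonal: 136 + 157 + 143 + 164 + ? → (5,1) = 750 − 600 = 150.
The remaining cell in row 5 is (5,4) = 750 − 516 = 234.
From column 1, 750 − (129 + 73 + 227 + 150) gives (4,1) = 171.
Column 4 must total 750; the given cells sum to 649, so (3,4) = 101.
Row 3: 227 + 185 + 143 + 101 + ? = 750, so (3,5) = 94.
Row 4: 171 + 164 + 122 + 80 + ? = 750, so (4,5) = 213.

213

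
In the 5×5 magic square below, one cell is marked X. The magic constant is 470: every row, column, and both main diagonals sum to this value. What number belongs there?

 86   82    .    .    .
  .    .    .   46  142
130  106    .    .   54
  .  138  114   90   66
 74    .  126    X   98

122

Row 4 needs 470; the known cells sum to 408, so (4,1) = 62.
The remaining cell in column 1 is (2,1) = 470 − 352 = 118.
From column 5, 470 − (142 + 54 + 66 + 98) gives (1,5) = 110.
Anti-diagonal must total 470; the given cells sum to 368, so (3,3) = 102.
Row 3 must total 470; the given cells sum to 392, so (3,4) = 78.
Using main diagonal: 86 + 102 + 90 + 98 + ? → (2,2) = 470 − 376 = 94.
Using row 2: 118 + 94 + 46 + 142 + ? → (2,3) = 470 − 400 = 70.
Using column 2: 82 + 94 + 106 + 138 + ? → (5,2) = 470 − 420 = 50.
The remaining cell in column 3 is (1,3) = 470 − 412 = 58.
From row 1, 470 − (86 + 82 + 58 + 110) gives (1,4) = 134.
Row 5: 74 + 50 + 126 + 98 + ? = 470, so (5,4) = 122.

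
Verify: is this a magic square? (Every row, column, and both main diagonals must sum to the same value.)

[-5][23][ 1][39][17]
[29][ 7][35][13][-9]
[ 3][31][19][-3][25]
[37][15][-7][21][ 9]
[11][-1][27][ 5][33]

Row 1: -5 + 23 + 1 + 39 + 17 = 75.
Row 2: 29 + 7 + 35 + 13 + (-9) = 75.
Row 3: 3 + 31 + 19 + (-3) + 25 = 75.
Row 4: 37 + 15 + (-7) + 21 + 9 = 75.
Row 5: 11 + (-1) + 27 + 5 + 33 = 75.
Column 1: -5 + 29 + 3 + 37 + 11 = 75.
Column 2: 23 + 7 + 31 + 15 + (-1) = 75.
Column 3: 1 + 35 + 19 + (-7) + 27 = 75.
Column 4: 39 + 13 + (-3) + 21 + 5 = 75.
Column 5: 17 + (-9) + 25 + 9 + 33 = 75.
Main diagonal: -5 + 7 + 19 + 21 + 33 = 75.
Anti-diagonal: 17 + 13 + 19 + 15 + 11 = 75.
All lines sum to 75.

Yes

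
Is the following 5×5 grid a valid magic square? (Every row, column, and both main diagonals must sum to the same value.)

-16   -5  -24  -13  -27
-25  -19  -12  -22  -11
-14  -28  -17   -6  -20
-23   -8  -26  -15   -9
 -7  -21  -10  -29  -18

No — row 4 sums to -81 but column 5 sums to -85.

Row 1: -16 + (-5) + (-24) + (-13) + (-27) = -85.
Row 2: -25 + (-19) + (-12) + (-22) + (-11) = -89.
Row 3: -14 + (-28) + (-17) + (-6) + (-20) = -85.
Row 4: -23 + (-8) + (-26) + (-15) + (-9) = -81.
Row 5: -7 + (-21) + (-10) + (-29) + (-18) = -85.
Column 1: -16 + (-25) + (-14) + (-23) + (-7) = -85.
Column 2: -5 + (-19) + (-28) + (-8) + (-21) = -81.
Column 3: -24 + (-12) + (-17) + (-26) + (-10) = -89.
Column 4: -13 + (-22) + (-6) + (-15) + (-29) = -85.
Column 5: -27 + (-11) + (-20) + (-9) + (-18) = -85.
Main diagonal: -16 + (-19) + (-17) + (-15) + (-18) = -85.
Anti-diagonal: -27 + (-22) + (-17) + (-8) + (-7) = -81.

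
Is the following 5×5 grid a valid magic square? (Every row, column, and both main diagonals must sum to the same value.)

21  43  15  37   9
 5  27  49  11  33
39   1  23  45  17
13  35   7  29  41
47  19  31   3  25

Row 1: 21 + 43 + 15 + 37 + 9 = 125.
Row 2: 5 + 27 + 49 + 11 + 33 = 125.
Row 3: 39 + 1 + 23 + 45 + 17 = 125.
Row 4: 13 + 35 + 7 + 29 + 41 = 125.
Row 5: 47 + 19 + 31 + 3 + 25 = 125.
Column 1: 21 + 5 + 39 + 13 + 47 = 125.
Column 2: 43 + 27 + 1 + 35 + 19 = 125.
Column 3: 15 + 49 + 23 + 7 + 31 = 125.
Column 4: 37 + 11 + 45 + 29 + 3 = 125.
Column 5: 9 + 33 + 17 + 41 + 25 = 125.
Main diagonal: 21 + 27 + 23 + 29 + 25 = 125.
Anti-diagonal: 9 + 11 + 23 + 35 + 47 = 125.
All lines sum to 125.

Yes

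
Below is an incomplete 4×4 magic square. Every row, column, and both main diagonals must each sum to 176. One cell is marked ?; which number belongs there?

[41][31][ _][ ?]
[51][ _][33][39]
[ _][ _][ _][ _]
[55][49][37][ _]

45

Row 2 needs 176; the known cells sum to 123, so (2,2) = 53.
Row 4 needs 176; the known cells sum to 141, so (4,4) = 35.
Column 1: 41 + 51 + 55 + ? = 176, so (3,1) = 29.
Column 2: 31 + 53 + 49 + ? = 176, so (3,2) = 43.
Using main diagonal: 41 + 53 + 35 + ? → (3,3) = 176 − 129 = 47.
The remaining cell in anti-diagonal is (1,4) = 176 − 131 = 45.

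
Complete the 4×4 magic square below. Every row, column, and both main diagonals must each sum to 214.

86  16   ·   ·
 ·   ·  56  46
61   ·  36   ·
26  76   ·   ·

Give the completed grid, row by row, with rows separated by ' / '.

86 16 31 81 / 41 71 56 46 / 61 51 36 66 / 26 76 91 21

Column 1: 86 + 61 + 26 + ? = 214, so (2,1) = 41.
The remaining cell in row 2 is (2,2) = 214 − 143 = 71.
Column 2 must total 214; the given cells sum to 163, so (3,2) = 51.
Using main diagonal: 86 + 71 + 36 + ? → (4,4) = 214 − 193 = 21.
From anti-diagonal, 214 − (56 + 51 + 26) gives (1,4) = 81.
Using row 1: 86 + 16 + 81 + ? → (1,3) = 214 − 183 = 31.
Row 3 needs 214; the known cells sum to 148, so (3,4) = 66.
Using row 4: 26 + 76 + 21 + ? → (4,3) = 214 − 123 = 91.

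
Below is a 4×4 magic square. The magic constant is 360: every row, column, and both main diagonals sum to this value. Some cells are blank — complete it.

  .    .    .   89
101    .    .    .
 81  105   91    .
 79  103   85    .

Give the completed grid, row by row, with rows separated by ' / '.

The remaining cell in row 3 is (3,4) = 360 − 277 = 83.
Row 4 must total 360; the given cells sum to 267, so (4,4) = 93.
Column 1 must total 360; the given cells sum to 261, so (1,1) = 99.
Column 4 must total 360; the given cells sum to 265, so (2,4) = 95.
From main diagonal, 360 − (99 + 91 + 93) gives (2,2) = 77.
Using anti-diagonal: 89 + 105 + 79 + ? → (2,3) = 360 − 273 = 87.
Using column 2: 77 + 105 + 103 + ? → (1,2) = 360 − 285 = 75.
From column 3, 360 − (87 + 91 + 85) gives (1,3) = 97.

99 75 97 89 / 101 77 87 95 / 81 105 91 83 / 79 103 85 93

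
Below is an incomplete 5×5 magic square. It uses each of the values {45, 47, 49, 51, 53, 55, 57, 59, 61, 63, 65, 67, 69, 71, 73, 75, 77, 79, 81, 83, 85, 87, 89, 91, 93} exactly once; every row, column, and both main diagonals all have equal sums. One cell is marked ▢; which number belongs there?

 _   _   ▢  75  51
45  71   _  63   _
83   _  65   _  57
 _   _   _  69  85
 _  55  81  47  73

59

The 25 entries sum to 1725, so each line sums to 1725/5 = 345.
From row 5, 345 − (55 + 81 + 47 + 73) gives (5,1) = 89.
From column 4, 345 − (75 + 63 + 69 + 47) gives (3,4) = 91.
From column 5, 345 − (51 + 57 + 85 + 73) gives (2,5) = 79.
From main diagonal, 345 − (71 + 65 + 69 + 73) gives (1,1) = 67.
Anti-diagonal needs 345; the known cells sum to 268, so (4,2) = 77.
Using row 2: 45 + 71 + 63 + 79 + ? → (2,3) = 345 − 258 = 87.
Row 3 must total 345; the given cells sum to 296, so (3,2) = 49.
Column 1: 67 + 45 + 83 + 89 + ? = 345, so (4,1) = 61.
The remaining cell in column 2 is (1,2) = 345 − 252 = 93.
From row 1, 345 − (67 + 93 + 75 + 51) gives (1,3) = 59.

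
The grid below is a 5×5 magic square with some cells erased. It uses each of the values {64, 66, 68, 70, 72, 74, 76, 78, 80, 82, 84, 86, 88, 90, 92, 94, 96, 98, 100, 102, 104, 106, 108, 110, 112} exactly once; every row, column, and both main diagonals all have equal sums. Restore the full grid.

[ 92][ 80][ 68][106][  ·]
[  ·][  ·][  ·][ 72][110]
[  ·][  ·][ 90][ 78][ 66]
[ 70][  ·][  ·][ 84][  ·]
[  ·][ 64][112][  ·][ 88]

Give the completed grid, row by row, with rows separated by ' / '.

The 25 entries sum to 2200, so each line sums to 2200/5 = 440.
Using row 1: 92 + 80 + 68 + 106 + ? → (1,5) = 440 − 346 = 94.
The remaining cell in column 4 is (5,4) = 440 − 340 = 100.
Column 5: 94 + 110 + 66 + 88 + ? = 440, so (4,5) = 82.
Using main diagonal: 92 + 90 + 84 + 88 + ? → (2,2) = 440 − 354 = 86.
Row 5 needs 440; the known cells sum to 364, so (5,1) = 76.
The remaining cell in anti-diagonal is (4,2) = 440 − 332 = 108.
Row 4 must total 440; the given cells sum to 344, so (4,3) = 96.
The remaining cell in column 2 is (3,2) = 440 − 338 = 102.
Column 3 must total 440; the given cells sum to 366, so (2,3) = 74.
Row 2: 86 + 74 + 72 + 110 + ? = 440, so (2,1) = 98.
Row 3: 102 + 90 + 78 + 66 + ? = 440, so (3,1) = 104.

92 80 68 106 94 / 98 86 74 72 110 / 104 102 90 78 66 / 70 108 96 84 82 / 76 64 112 100 88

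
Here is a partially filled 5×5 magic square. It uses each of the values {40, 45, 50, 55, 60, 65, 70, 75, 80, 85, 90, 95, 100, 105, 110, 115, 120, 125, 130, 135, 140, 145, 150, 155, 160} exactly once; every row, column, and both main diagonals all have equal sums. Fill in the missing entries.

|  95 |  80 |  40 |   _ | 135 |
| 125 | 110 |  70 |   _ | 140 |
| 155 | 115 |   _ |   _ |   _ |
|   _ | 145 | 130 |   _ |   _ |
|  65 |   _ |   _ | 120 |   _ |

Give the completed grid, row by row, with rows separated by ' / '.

The 25 entries sum to 2500, so each line sums to 2500/5 = 500.
Row 1: 95 + 80 + 40 + 135 + ? = 500, so (1,4) = 150.
From row 2, 500 − (125 + 110 + 70 + 140) gives (2,4) = 55.
The remaining cell in column 1 is (4,1) = 500 − 440 = 60.
From column 2, 500 − (80 + 110 + 115 + 145) gives (5,2) = 50.
The remaining cell in anti-diagonal is (3,3) = 500 − 400 = 100.
Column 3 needs 500; the known cells sum to 340, so (5,3) = 160.
Using row 5: 65 + 50 + 160 + 120 + ? → (5,5) = 500 − 395 = 105.
Main diagonal must total 500; the given cells sum to 410, so (4,4) = 90.
Row 4 needs 500; the known cells sum to 425, so (4,5) = 75.
Using column 4: 150 + 55 + 90 + 120 + ? → (3,4) = 500 − 415 = 85.
From column 5, 500 − (135 + 140 + 75 + 105) gives (3,5) = 45.

95 80 40 150 135 / 125 110 70 55 140 / 155 115 100 85 45 / 60 145 130 90 75 / 65 50 160 120 105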